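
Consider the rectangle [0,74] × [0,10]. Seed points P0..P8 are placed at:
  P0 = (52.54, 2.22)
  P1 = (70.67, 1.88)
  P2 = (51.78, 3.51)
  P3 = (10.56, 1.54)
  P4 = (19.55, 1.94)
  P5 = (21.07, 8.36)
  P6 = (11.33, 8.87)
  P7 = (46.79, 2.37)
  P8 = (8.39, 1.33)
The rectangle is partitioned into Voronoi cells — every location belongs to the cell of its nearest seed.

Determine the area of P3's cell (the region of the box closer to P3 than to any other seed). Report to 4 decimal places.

1. box [0,74]×[0,10]: [(0, 0) (74, 0) (74, 10) (0, 10)]
2. ⊥bis P3·P0 via (31.55,1.88): [(0, 0) (31.5805, 0) (31.4185, 10) (0, 10)]  |A|=314.9946
3. ⊥bis P3·P1 via (40.615,1.71): [(0, 0) (31.5805, 0) (31.4185, 10) (0, 10)]  |A|=314.9946
4. ⊥bis P3·P2 via (31.17,2.525): [(0, 0) (31.2907, 0) (30.8128, 10) (0, 10)]  |A|=310.5171
5. ⊥bis P3·P4 via (15.055,1.74): [(0, 0) (15.1324, 0) (14.6875, 10) (0, 10)]  |A|=149.0995
6. ⊥bis P3·P5 via (15.815,4.95): [(0, 0) (15.1324, 0) (14.8457, 6.4437) (12.538, 10) (0, 10)]  |A|=145.2775
7. ⊥bis P3·P6 via (10.945,5.205): [(0, 6.3547) (0, 0) (15.1324, 0) (14.9194, 4.7875)]  |A|=83.6277
8. ⊥bis P3·P7 via (28.675,1.955): [(0, 6.3547) (0, 0) (15.1324, 0) (14.9194, 4.7875)]  |A|=83.6277
9. ⊥bis P3·P8 via (9.475,1.435): [(9.0913, 5.3997) (9.6139, 0) (15.1324, 0) (14.9194, 4.7875)]  |A|=28.7851
10. canonical 4-gon: [(9.0913, 5.3997) (9.6139, 0) (15.1324, 0) (14.9194, 4.7875)]
11. shoelace: 28.7851

Area of P3's cell: 28.7851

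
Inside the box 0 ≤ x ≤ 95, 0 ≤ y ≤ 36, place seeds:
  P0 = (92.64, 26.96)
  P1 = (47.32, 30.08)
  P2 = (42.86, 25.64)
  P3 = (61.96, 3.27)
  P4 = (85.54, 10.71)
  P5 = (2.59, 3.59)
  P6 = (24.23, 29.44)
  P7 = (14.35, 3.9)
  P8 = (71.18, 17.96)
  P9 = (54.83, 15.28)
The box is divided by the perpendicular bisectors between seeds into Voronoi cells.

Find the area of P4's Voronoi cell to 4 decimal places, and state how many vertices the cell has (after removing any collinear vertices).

Area of P4's cell: 351.1150 (5 vertices)

1. box [0,95]×[0,36]: [(0, 0) (95, 0) (95, 36) (0, 36)]
2. ⊥bis P4·P0 via (89.09,18.835): [(0, 0) (95, 0) (95, 16.2528) (49.8039, 36) (0, 36)]  |A|=2973.7515
3. ⊥bis P4·P1 via (66.43,20.395): [(56.0938, 0) (95, 0) (95, 16.2528) (69.8908, 27.2236)]  |A|=733.6315
4. ⊥bis P4·P2 via (64.2,18.175): [(61.738, 11.137) (57.8422, 0) (95, 0) (95, 16.2528) (69.8908, 27.2236)]  |A|=723.8955
5. ⊥bis P4·P3 via (73.75,6.99): [(68.3346, 24.1532) (75.9555, 0) (95, 0) (95, 16.2528) (69.8908, 27.2236)]  |A|=493.7696
6. ⊥bis P4·P5 via (44.065,7.15): [(68.3346, 24.1532) (75.9555, 0) (95, 0) (95, 16.2528) (69.8908, 27.2236)]  |A|=493.7696
7. ⊥bis P4·P6 via (54.885,20.075): [(68.3346, 24.1532) (75.9555, 0) (95, 0) (95, 16.2528) (69.8908, 27.2236)]  |A|=493.7696
8. ⊥bis P4·P7 via (49.945,7.305): [(68.3346, 24.1532) (75.9555, 0) (95, 0) (95, 16.2528) (69.8908, 27.2236)]  |A|=493.7696
9. ⊥bis P4·P8 via (78.36,14.335): [(74.0968, 5.8909) (75.9555, 0) (95, 0) (95, 16.2528) (82.1605, 21.8626)]  |A|=351.115
10. ⊥bis P4·P9 via (70.185,12.995): [(74.0968, 5.8909) (75.9555, 0) (95, 0) (95, 16.2528) (82.1605, 21.8626)]  |A|=351.115
11. canonical 5-gon: [(74.0968, 5.8909) (75.9555, 0) (95, 0) (95, 16.2528) (82.1605, 21.8626)]
12. shoelace: 351.115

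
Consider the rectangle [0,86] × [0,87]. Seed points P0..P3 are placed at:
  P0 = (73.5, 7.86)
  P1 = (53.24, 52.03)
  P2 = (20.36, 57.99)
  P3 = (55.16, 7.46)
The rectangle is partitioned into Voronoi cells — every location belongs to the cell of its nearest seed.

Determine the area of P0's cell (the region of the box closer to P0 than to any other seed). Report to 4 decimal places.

Area of P0's cell: 771.0825

1. box [0,86]×[0,87]: [(0, 0) (86, 0) (86, 87) (0, 87)]
2. ⊥bis P0·P1 via (63.37,29.945): [(0, 0.8783) (0, 0) (86, 0) (86, 40.325)]  |A|=1771.7411
3. ⊥bis P0·P2 via (46.93,32.925): [(29.4351, 14.3797) (15.87, 0) (86, 0) (86, 40.325)]  |A|=1644.7122
4. ⊥bis P0·P3 via (64.33,7.66): [(63.8393, 30.1602) (64.4971, 0) (86, 0) (86, 40.325)]  |A|=771.0825
5. canonical 4-gon: [(63.8393, 30.1602) (64.4971, 0) (86, 0) (86, 40.325)]
6. shoelace: 771.0825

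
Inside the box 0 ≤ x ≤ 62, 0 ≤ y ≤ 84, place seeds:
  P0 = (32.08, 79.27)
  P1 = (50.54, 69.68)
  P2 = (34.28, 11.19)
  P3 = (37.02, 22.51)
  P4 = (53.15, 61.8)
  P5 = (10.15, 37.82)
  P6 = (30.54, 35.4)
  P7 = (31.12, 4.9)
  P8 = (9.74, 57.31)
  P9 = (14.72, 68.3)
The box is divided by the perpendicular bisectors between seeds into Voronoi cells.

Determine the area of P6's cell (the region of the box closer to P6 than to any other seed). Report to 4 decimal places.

1. box [0,62]×[0,84]: [(0, 0) (62, 0) (62, 84) (0, 84)]
2. ⊥bis P6·P0 via (31.31,57.335): [(0, 58.4341) (0, 0) (62, 0) (62, 56.2577)]  |A|=3555.4447
3. ⊥bis P6·P1 via (40.54,52.54): [(32.3861, 57.2972) (0, 58.4341) (0, 0) (62, 0) (62, 40.0196)]  |A|=3315.0083
4. ⊥bis P6·P2 via (32.41,23.295): [(32.3861, 57.2972) (0, 58.4341) (0, 18.2883) (62, 27.8661) (62, 40.0196)]  |A|=1884.2231
5. ⊥bis P6·P3 via (33.78,28.955): [(59.1256, 41.6966) (32.3861, 57.2972) (0, 58.4341) (0, 18.2883) (18.1343, 21.0897)]  |A|=1553.6745
6. ⊥bis P6·P4 via (41.845,48.6): [(53.3158, 38.7759) (31.6601, 57.3227) (0, 58.4341) (0, 18.2883) (18.1343, 21.0897)]  |A|=1462.8519
7. ⊥bis P6·P5 via (20.345,36.61): [(18.5264, 21.2868) (53.3158, 38.7759) (31.6601, 57.3227) (22.84, 57.6323)]  |A|=672.9394
8. ⊥bis P6·P7 via (30.83,20.15): [(18.5264, 21.2868) (53.3158, 38.7759) (31.6601, 57.3227) (22.84, 57.6323)]  |A|=672.9394
9. ⊥bis P6·P8 via (20.14,46.355): [(21.6745, 47.8117) (18.5264, 21.2868) (53.3158, 38.7759) (31.6774, 57.3079)]  |A|=629.2937
10. ⊥bis P6·P9 via (22.63,51.85): [(29.3135, 55.0638) (21.6745, 47.8117) (18.5264, 21.2868) (53.3158, 38.7759) (32.5056, 56.5987)]  |A|=627.5262
11. canonical 5-gon: [(29.3135, 55.0638) (21.6745, 47.8117) (18.5264, 21.2868) (53.3158, 38.7759) (32.5056, 56.5987)]
12. shoelace: 627.5262

Area of P6's cell: 627.5262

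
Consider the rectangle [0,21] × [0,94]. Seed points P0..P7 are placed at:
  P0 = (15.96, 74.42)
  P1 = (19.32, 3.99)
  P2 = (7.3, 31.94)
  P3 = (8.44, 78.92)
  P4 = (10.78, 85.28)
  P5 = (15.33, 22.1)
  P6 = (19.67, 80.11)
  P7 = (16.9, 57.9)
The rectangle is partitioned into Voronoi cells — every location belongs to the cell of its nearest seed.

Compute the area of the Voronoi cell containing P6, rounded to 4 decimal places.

Area of P6's cell: 63.9652

1. box [0,21]×[0,94]: [(0, 0) (21, 0) (21, 94) (0, 94)]
2. ⊥bis P6·P0 via (17.815,77.265): [(0, 88.8808) (21, 75.1883) (21, 94) (0, 94)]  |A|=251.2748
3. ⊥bis P6·P1 via (19.495,42.05): [(0, 88.8808) (21, 75.1883) (21, 94) (0, 94)]  |A|=251.2748
4. ⊥bis P6·P2 via (13.485,56.025): [(0, 88.8808) (21, 75.1883) (21, 94) (0, 94)]  |A|=251.2748
5. ⊥bis P6·P3 via (14.055,79.515): [(14.0321, 79.7316) (21, 75.1883) (21, 94) (12.5201, 94)]  |A|=126.037
6. ⊥bis P6·P4 via (15.225,82.695): [(13.9503, 80.5031) (14.0321, 79.7316) (21, 75.1883) (21, 92.6253)]  |A|=63.9652
7. ⊥bis P6·P5 via (17.5,51.105): [(13.9503, 80.5031) (14.0321, 79.7316) (21, 75.1883) (21, 92.6253)]  |A|=63.9652
8. ⊥bis P6·P7 via (18.285,69.005): [(13.9503, 80.5031) (14.0321, 79.7316) (21, 75.1883) (21, 92.6253)]  |A|=63.9652
9. canonical 4-gon: [(13.9503, 80.5031) (14.0321, 79.7316) (21, 75.1883) (21, 92.6253)]
10. shoelace: 63.9652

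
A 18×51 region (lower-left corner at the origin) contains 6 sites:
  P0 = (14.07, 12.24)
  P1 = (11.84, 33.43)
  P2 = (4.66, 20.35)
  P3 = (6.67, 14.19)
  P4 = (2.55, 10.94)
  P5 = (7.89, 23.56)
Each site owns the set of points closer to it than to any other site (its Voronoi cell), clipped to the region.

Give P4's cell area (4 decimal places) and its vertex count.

1. box [0,18]×[0,51]: [(0, 0) (18, 0) (18, 51) (0, 51)]
2. ⊥bis P4·P0 via (8.31,11.59): [(0, 0) (9.6179, 0) (3.8627, 51) (0, 51)]  |A|=343.7551
3. ⊥bis P4·P1 via (7.195,22.185): [(0, 25.1571) (0, 0) (9.6179, 0) (7.1104, 22.2199)]  |A|=196.2934
4. ⊥bis P4·P2 via (3.605,15.645): [(0, 16.4533) (0, 0) (9.6179, 0) (7.9627, 14.6679)]  |A|=136.0434
5. ⊥bis P4·P3 via (4.61,12.565): [(1.8743, 16.0331) (0, 16.4533) (0, 0) (9.6179, 0) (8.7993, 7.2543)]  |A|=114.0459
6. ⊥bis P4·P5 via (5.22,17.25): [(1.8743, 16.0331) (0, 16.4533) (0, 0) (9.6179, 0) (8.7993, 7.2543)]  |A|=114.0459
7. canonical 5-gon: [(1.8743, 16.0331) (0, 16.4533) (0, 0) (9.6179, 0) (8.7993, 7.2543)]
8. shoelace: 114.0459

Area of P4's cell: 114.0459 (5 vertices)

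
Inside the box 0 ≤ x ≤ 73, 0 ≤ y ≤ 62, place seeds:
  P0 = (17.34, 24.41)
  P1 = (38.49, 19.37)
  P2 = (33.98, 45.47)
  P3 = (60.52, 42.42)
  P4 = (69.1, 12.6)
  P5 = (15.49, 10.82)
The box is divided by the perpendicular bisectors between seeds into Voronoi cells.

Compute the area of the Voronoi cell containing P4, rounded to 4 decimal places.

Area of P4's cell: 540.5355

1. box [0,73]×[0,62]: [(0, 0) (73, 0) (73, 62) (0, 62)]
2. ⊥bis P4·P0 via (43.22,18.505): [(38.9977, 0) (73, 0) (73, 62) (53.1442, 62)]  |A|=1669.6002
3. ⊥bis P4·P1 via (53.795,15.985): [(50.2596, 0) (73, 0) (73, 62) (63.9721, 62)]  |A|=984.8166
4. ⊥bis P4·P2 via (51.54,29.035): [(58.2721, 36.2279) (50.2596, 0) (73, 0) (73, 51.964)]  |A|=794.5784
5. ⊥bis P4·P3 via (64.81,27.51): [(55.7686, 24.9086) (50.2596, 0) (73, 0) (73, 29.8665)]  |A|=540.5355
6. ⊥bis P4·P5 via (42.295,11.71): [(55.7686, 24.9086) (50.2596, 0) (73, 0) (73, 29.8665)]  |A|=540.5355
7. canonical 4-gon: [(55.7686, 24.9086) (50.2596, 0) (73, 0) (73, 29.8665)]
8. shoelace: 540.5355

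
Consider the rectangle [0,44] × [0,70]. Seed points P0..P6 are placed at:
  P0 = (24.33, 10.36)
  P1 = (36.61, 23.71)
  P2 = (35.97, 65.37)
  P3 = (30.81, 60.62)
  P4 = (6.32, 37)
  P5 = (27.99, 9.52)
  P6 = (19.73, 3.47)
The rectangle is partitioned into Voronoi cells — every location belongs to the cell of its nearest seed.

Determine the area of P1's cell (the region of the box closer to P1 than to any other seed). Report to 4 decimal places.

Area of P1's cell: 551.9633

1. box [0,44]×[0,70]: [(0, 0) (44, 0) (44, 70) (0, 70)]
2. ⊥bis P1·P0 via (30.47,17.035): [(0, 45.0628) (44, 4.5894) (44, 70) (0, 70)]  |A|=1987.6502
3. ⊥bis P1·P2 via (36.29,44.54): [(1.1552, 44.0002) (44, 4.5894) (44, 44.6584)]  |A|=858.3749
4. ⊥bis P1·P3 via (33.71,42.165): [(7.6092, 38.0635) (44, 4.5894) (44, 43.782)]  |A|=713.1245
5. ⊥bis P1·P4 via (21.465,30.355): [(26.1237, 40.9729) (19.8905, 26.7665) (44, 4.5894) (44, 43.782)]  |A|=590.6796
6. ⊥bis P1·P5 via (32.3,16.615): [(26.1237, 40.9729) (19.8905, 26.7665) (28.2558, 19.0717) (44, 9.5076) (44, 43.782)]  |A|=551.9633
7. ⊥bis P1·P6 via (28.17,13.59): [(26.1237, 40.9729) (19.8905, 26.7665) (28.2558, 19.0717) (44, 9.5076) (44, 43.782)]  |A|=551.9633
8. canonical 5-gon: [(26.1237, 40.9729) (19.8905, 26.7665) (28.2558, 19.0717) (44, 9.5076) (44, 43.782)]
9. shoelace: 551.9633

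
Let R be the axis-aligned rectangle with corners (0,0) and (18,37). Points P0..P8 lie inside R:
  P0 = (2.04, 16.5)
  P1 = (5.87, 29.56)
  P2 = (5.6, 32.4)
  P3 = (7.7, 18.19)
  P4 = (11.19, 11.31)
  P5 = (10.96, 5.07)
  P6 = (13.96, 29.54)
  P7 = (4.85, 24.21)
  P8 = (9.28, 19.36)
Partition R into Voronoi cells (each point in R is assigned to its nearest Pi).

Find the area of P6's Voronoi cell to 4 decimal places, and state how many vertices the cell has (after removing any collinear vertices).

Area of P6's cell: 104.4972 (6 vertices)

1. box [0,18]×[0,37]: [(0, 0) (18, 0) (18, 37) (0, 37)]
2. ⊥bis P6·P0 via (8,23.02): [(0, 30.3329) (18, 13.8789) (18, 37) (0, 37)]  |A|=268.094
3. ⊥bis P6·P1 via (9.915,29.55): [(9.8946, 21.2881) (18, 13.8789) (18, 37) (9.9334, 37)]  |A|=157.0737
4. ⊥bis P6·P2 via (9.78,30.97): [(9.9195, 31.3778) (9.8946, 21.2881) (18, 13.8789) (18, 37) (11.8429, 37)]  |A|=151.7059
5. ⊥bis P6·P3 via (10.83,23.865): [(9.9195, 31.3778) (9.9022, 24.3767) (18, 19.9104) (18, 37) (11.8429, 37)]  |A|=114.7395
6. ⊥bis P6·P4 via (12.575,20.425): [(9.9195, 31.3778) (9.9022, 24.3767) (18, 19.9104) (18, 37) (11.8429, 37)]  |A|=114.7395
7. ⊥bis P6·P5 via (12.46,17.305): [(9.9195, 31.3778) (9.9022, 24.3767) (18, 19.9104) (18, 37) (11.8429, 37)]  |A|=114.7395
8. ⊥bis P6·P7 via (9.405,26.875): [(9.9195, 31.3778) (9.9063, 26.0182) (11.3262, 23.5913) (18, 19.9104) (18, 37) (11.8429, 37)]  |A|=113.5692
9. ⊥bis P6·P8 via (11.62,24.45): [(9.9195, 31.3778) (9.9063, 26.0182) (10.5308, 24.9507) (18, 21.517) (18, 37) (11.8429, 37)]  |A|=104.4972
10. canonical 6-gon: [(9.9195, 31.3778) (9.9063, 26.0182) (10.5308, 24.9507) (18, 21.517) (18, 37) (11.8429, 37)]
11. shoelace: 104.4972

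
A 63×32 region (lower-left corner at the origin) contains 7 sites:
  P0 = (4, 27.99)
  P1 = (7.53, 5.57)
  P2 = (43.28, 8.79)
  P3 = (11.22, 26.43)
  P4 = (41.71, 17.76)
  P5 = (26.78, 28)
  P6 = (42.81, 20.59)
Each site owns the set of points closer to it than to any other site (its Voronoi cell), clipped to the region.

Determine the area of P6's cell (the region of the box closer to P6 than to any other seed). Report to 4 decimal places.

Area of P6's cell: 399.4438

1. box [0,63]×[0,32]: [(0, 0) (63, 0) (63, 32) (0, 32)]
2. ⊥bis P6·P0 via (23.405,24.29): [(18.7736, 0) (63, 0) (63, 32) (24.8751, 32)]  |A|=1317.6216
3. ⊥bis P6·P1 via (25.17,13.08): [(22.4747, 19.4109) (30.7386, 0) (63, 0) (63, 32) (24.8751, 32)]  |A|=1201.4951
4. ⊥bis P6·P2 via (43.045,14.69): [(22.4747, 19.4109) (24.7941, 13.9631) (63, 15.4848) (63, 32) (24.8751, 32)]  |A|=680.4554
5. ⊥bis P6·P3 via (27.015,23.51): [(25.2535, 13.9814) (63, 15.4848) (63, 32) (28.5845, 32)]  |A|=621.7556
6. ⊥bis P6·P4 via (42.26,19.175): [(27.2893, 24.994) (52.7991, 15.0785) (63, 15.4848) (63, 32) (28.5845, 32)]  |A|=471.1972
7. ⊥bis P6·P5 via (34.795,24.295): [(33.9257, 22.4145) (52.7991, 15.0785) (63, 15.4848) (63, 32) (38.3567, 32)]  |A|=399.4438
8. canonical 5-gon: [(33.9257, 22.4145) (52.7991, 15.0785) (63, 15.4848) (63, 32) (38.3567, 32)]
9. shoelace: 399.4438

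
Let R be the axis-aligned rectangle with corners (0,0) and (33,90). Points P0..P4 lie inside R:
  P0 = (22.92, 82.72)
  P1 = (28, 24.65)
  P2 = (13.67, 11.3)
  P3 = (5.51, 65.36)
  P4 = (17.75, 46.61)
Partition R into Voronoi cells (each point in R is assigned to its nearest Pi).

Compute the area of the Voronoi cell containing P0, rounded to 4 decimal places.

Area of P0's cell: 568.2586

1. box [0,33]×[0,90]: [(0, 0) (33, 0) (33, 90) (0, 90)]
2. ⊥bis P0·P1 via (25.46,53.685): [(0, 51.4577) (33, 54.3446) (33, 90) (0, 90)]  |A|=1224.2613
3. ⊥bis P0·P2 via (18.295,47.01): [(0, 51.4577) (33, 54.3446) (33, 90) (0, 90)]  |A|=1224.2613
4. ⊥bis P0·P3 via (14.215,74.04): [(0, 88.2959) (33, 55.2009) (33, 90) (0, 90)]  |A|=602.3022
5. ⊥bis P0·P4 via (20.335,64.665): [(0, 88.2959) (24.1007, 64.1259) (33, 62.8517) (33, 90) (0, 90)]  |A|=568.2586
6. canonical 5-gon: [(0, 88.2959) (24.1007, 64.1259) (33, 62.8517) (33, 90) (0, 90)]
7. shoelace: 568.2586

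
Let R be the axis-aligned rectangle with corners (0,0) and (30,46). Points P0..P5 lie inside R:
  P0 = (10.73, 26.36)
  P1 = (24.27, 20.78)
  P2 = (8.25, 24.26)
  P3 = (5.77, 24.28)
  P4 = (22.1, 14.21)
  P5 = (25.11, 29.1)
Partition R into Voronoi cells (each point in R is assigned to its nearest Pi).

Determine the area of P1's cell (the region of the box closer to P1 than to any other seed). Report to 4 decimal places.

1. box [0,30]×[0,46]: [(0, 0) (30, 0) (30, 46) (0, 46)]
2. ⊥bis P1·P0 via (17.5,23.57): [(7.7865, 0) (30, 0) (30, 46) (26.7437, 46)]  |A|=585.8056
3. ⊥bis P1·P2 via (16.26,22.52): [(15.3602, 18.3776) (11.368, 0) (30, 0) (30, 46) (26.7437, 46)]  |A|=552.8958
4. ⊥bis P1·P3 via (15.02,22.53): [(15.3602, 18.3776) (11.368, 0) (30, 0) (30, 46) (26.7437, 46)]  |A|=552.8958
5. ⊥bis P1·P4 via (23.185,17.495): [(15.9775, 19.8756) (30, 15.2441) (30, 46) (26.7437, 46)]  |A|=258.1726
6. ⊥bis P1·P5 via (24.69,24.94): [(18.3292, 25.5822) (15.9775, 19.8756) (30, 15.2441) (30, 24.4039)]  |A|=98.9077
7. canonical 4-gon: [(18.3292, 25.5822) (15.9775, 19.8756) (30, 15.2441) (30, 24.4039)]
8. shoelace: 98.9077

Area of P1's cell: 98.9077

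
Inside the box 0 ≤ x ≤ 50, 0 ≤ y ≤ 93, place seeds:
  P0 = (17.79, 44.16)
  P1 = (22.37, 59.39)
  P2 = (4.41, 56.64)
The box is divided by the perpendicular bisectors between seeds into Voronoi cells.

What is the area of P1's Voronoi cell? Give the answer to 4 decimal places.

1. box [0,50]×[0,93]: [(0, 0) (50, 0) (50, 93) (0, 93)]
2. ⊥bis P1·P0 via (20.08,51.775): [(0, 57.8135) (50, 42.7774) (50, 93) (0, 93)]  |A|=2135.2277
3. ⊥bis P1·P2 via (13.39,58.015): [(14.0687, 53.5827) (50, 42.7774) (50, 93) (8.0332, 93)]  |A|=1729.3916
4. canonical 4-gon: [(14.0687, 53.5827) (50, 42.7774) (50, 93) (8.0332, 93)]
5. shoelace: 1729.3916

Area of P1's cell: 1729.3916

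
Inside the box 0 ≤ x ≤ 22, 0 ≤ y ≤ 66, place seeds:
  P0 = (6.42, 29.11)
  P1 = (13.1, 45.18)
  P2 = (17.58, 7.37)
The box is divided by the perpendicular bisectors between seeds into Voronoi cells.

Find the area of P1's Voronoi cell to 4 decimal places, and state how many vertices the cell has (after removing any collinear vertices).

Area of P1's cell: 646.1498 (4 vertices)

1. box [0,22]×[0,66]: [(0, 0) (22, 0) (22, 66) (0, 66)]
2. ⊥bis P1·P0 via (9.76,37.145): [(0, 41.2021) (22, 32.0571) (22, 66) (0, 66)]  |A|=646.1498
3. ⊥bis P1·P2 via (15.34,26.275): [(0, 41.2021) (22, 32.0571) (22, 66) (0, 66)]  |A|=646.1498
4. canonical 4-gon: [(0, 41.2021) (22, 32.0571) (22, 66) (0, 66)]
5. shoelace: 646.1498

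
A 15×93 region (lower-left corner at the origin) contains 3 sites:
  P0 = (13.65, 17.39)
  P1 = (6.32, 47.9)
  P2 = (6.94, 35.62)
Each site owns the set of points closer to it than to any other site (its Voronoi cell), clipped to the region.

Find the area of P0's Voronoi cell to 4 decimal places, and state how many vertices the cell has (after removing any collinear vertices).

1. box [0,15]×[0,93]: [(0, 0) (15, 0) (15, 93) (0, 93)]
2. ⊥bis P0·P1 via (9.985,32.645): [(0, 30.2461) (0, 0) (15, 0) (15, 33.8498)]  |A|=480.7197
3. ⊥bis P0·P2 via (10.295,26.505): [(0, 22.7157) (0, 0) (15, 0) (15, 28.2368)]  |A|=382.1435
4. canonical 4-gon: [(0, 22.7157) (0, 0) (15, 0) (15, 28.2368)]
5. shoelace: 382.1435

Area of P0's cell: 382.1435 (4 vertices)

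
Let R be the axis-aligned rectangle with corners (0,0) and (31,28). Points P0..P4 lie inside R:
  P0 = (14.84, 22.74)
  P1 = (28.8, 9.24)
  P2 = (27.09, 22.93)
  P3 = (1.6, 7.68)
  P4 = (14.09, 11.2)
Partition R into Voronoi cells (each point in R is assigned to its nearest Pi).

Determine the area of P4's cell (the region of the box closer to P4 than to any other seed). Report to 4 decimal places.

Area of P4's cell: 222.1554

1. box [0,31]×[0,28]: [(0, 0) (31, 0) (31, 28) (0, 28)]
2. ⊥bis P4·P0 via (14.465,16.97): [(0, 17.9101) (0, 0) (31, 0) (31, 15.8954)]  |A|=523.9848
3. ⊥bis P4·P1 via (21.445,10.22): [(22.2767, 16.4623) (0, 17.9101) (0, 0) (20.0833, 0)]  |A|=364.7977
4. ⊥bis P4·P2 via (20.59,17.065): [(22.1297, 15.3586) (21.0626, 16.5412) (0, 17.9101) (0, 0) (20.0833, 0)]  |A|=364.1219
5. ⊥bis P4·P3 via (7.845,9.44): [(22.1297, 15.3586) (21.0626, 16.5412) (5.5597, 17.5488) (10.5054, 0) (20.0833, 0)]  |A|=222.1554
6. canonical 5-gon: [(22.1297, 15.3586) (21.0626, 16.5412) (5.5597, 17.5488) (10.5054, 0) (20.0833, 0)]
7. shoelace: 222.1554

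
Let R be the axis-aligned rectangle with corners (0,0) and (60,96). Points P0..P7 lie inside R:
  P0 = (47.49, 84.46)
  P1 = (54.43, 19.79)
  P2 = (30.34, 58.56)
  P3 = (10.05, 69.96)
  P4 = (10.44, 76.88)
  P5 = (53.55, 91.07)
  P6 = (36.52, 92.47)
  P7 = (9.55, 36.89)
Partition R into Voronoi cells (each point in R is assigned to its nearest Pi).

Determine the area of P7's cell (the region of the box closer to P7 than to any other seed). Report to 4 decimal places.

1. box [0,60]×[0,96]: [(0, 0) (60, 0) (60, 96) (0, 96)]
2. ⊥bis P7·P0 via (28.52,60.675): [(0, 83.4215) (0, 0) (60, 0) (60, 35.5678)]  |A|=3569.6765
3. ⊥bis P7·P1 via (31.99,28.34): [(40.6301, 51.0165) (0, 83.4215) (0, 0) (21.192, 0)]  |A|=2235.2812
4. ⊥bis P7·P2 via (19.945,47.725): [(34.1745, 34.0733) (0, 66.8601) (0, 0) (21.192, 0)]  |A|=1503.4956
5. ⊥bis P7·P3 via (9.8,53.425): [(34.1745, 34.0733) (14.071, 53.3604) (0, 53.5732) (0, 0) (21.192, 0)]  |A|=1410.0155
6. ⊥bis P7·P4 via (9.995,56.885): [(34.1745, 34.0733) (14.071, 53.3604) (0, 53.5732) (0, 0) (21.192, 0)]  |A|=1410.0155
7. ⊥bis P7·P5 via (31.55,63.98): [(34.1745, 34.0733) (14.071, 53.3604) (0, 53.5732) (0, 0) (21.192, 0)]  |A|=1410.0155
8. ⊥bis P7·P6 via (23.035,64.68): [(34.1745, 34.0733) (14.071, 53.3604) (0, 53.5732) (0, 0) (21.192, 0)]  |A|=1410.0155
9. canonical 5-gon: [(34.1745, 34.0733) (14.071, 53.3604) (0, 53.5732) (0, 0) (21.192, 0)]
10. shoelace: 1410.0155

Area of P7's cell: 1410.0155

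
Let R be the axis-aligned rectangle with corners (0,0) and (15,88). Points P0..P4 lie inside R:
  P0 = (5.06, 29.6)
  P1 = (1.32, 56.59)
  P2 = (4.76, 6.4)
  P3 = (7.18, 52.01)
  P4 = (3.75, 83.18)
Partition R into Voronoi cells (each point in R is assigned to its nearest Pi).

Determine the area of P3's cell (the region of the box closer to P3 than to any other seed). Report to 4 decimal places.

1. box [0,15]×[0,88]: [(0, 0) (15, 0) (15, 88) (0, 88)]
2. ⊥bis P3·P0 via (6.12,40.805): [(0, 41.384) (15, 39.9649) (15, 88) (0, 88)]  |A|=709.8832
3. ⊥bis P3·P1 via (4.25,54.3): [(0, 48.8622) (0, 41.384) (15, 39.9649) (15, 68.0544)]  |A|=266.7577
4. ⊥bis P3·P2 via (5.97,29.205): [(0, 48.8622) (0, 41.384) (15, 39.9649) (15, 68.0544)]  |A|=266.7577
5. ⊥bis P3·P4 via (5.465,67.595): [(0, 48.8622) (0, 41.384) (15, 39.9649) (15, 68.0544)]  |A|=266.7577
6. canonical 4-gon: [(0, 48.8622) (0, 41.384) (15, 39.9649) (15, 68.0544)]
7. shoelace: 266.7577

Area of P3's cell: 266.7577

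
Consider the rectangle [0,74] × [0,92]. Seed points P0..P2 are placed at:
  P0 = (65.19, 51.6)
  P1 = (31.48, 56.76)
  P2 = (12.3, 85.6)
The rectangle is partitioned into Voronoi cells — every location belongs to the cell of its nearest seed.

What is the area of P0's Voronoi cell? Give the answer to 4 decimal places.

Area of P0's cell: 2476.3746

1. box [0,74]×[0,92]: [(0, 0) (74, 0) (74, 92) (0, 92)]
2. ⊥bis P0·P1 via (48.335,54.18): [(40.0417, 0) (74, 0) (74, 92) (54.1241, 92)]  |A|=2476.3746
3. ⊥bis P0·P2 via (38.745,68.6): [(40.0417, 0) (74, 0) (74, 92) (54.1241, 92)]  |A|=2476.3746
4. canonical 4-gon: [(40.0417, 0) (74, 0) (74, 92) (54.1241, 92)]
5. shoelace: 2476.3746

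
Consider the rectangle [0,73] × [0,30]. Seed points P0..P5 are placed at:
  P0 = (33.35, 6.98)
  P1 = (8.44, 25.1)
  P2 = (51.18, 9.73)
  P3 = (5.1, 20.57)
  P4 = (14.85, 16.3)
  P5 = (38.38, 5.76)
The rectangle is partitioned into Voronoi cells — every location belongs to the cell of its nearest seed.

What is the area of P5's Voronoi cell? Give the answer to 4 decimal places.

1. box [0,73]×[0,30]: [(0, 0) (73, 0) (73, 30) (0, 30)]
2. ⊥bis P5·P0 via (35.865,6.37): [(34.32, 0) (73, 0) (73, 30) (41.5963, 30)]  |A|=1051.2552
3. ⊥bis P5·P1 via (23.41,15.43): [(34.32, 0) (73, 0) (73, 30) (41.5963, 30)]  |A|=1051.2552
4. ⊥bis P5·P2 via (44.78,7.745): [(39.9644, 23.2715) (34.32, 0) (47.1822, 0)]  |A|=149.6609
5. ⊥bis P5·P3 via (21.74,13.165): [(39.9644, 23.2715) (34.32, 0) (47.1822, 0)]  |A|=149.6609
6. ⊥bis P5·P4 via (26.615,11.03): [(39.9644, 23.2715) (34.32, 0) (47.1822, 0)]  |A|=149.6609
7. canonical 3-gon: [(39.9644, 23.2715) (34.32, 0) (47.1822, 0)]
8. shoelace: 149.6609

Area of P5's cell: 149.6609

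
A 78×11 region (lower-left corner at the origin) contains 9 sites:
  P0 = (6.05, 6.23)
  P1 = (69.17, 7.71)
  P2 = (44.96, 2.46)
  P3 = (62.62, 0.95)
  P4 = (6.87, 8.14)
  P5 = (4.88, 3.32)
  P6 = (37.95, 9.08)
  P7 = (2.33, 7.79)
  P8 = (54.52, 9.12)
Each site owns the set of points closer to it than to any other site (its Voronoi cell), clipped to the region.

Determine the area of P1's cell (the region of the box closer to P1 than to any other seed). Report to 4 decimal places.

1. box [0,78]×[0,11]: [(0, 0) (78, 0) (78, 11) (0, 11)]
2. ⊥bis P1·P0 via (37.61,6.97): [(37.7734, 0) (78, 0) (78, 11) (37.5155, 11)]  |A|=443.9109
3. ⊥bis P1·P2 via (57.065,5.085): [(58.1677, 0) (78, 0) (78, 11) (55.7823, 11)]  |A|=231.2749
4. ⊥bis P1·P3 via (65.895,4.33): [(70.3638, 0) (78, 0) (78, 11) (59.0112, 11)]  |A|=146.4376
5. ⊥bis P1·P4 via (38.02,7.925): [(70.3638, 0) (78, 0) (78, 11) (59.0112, 11)]  |A|=146.4376
6. ⊥bis P1·P5 via (37.025,5.515): [(70.3638, 0) (78, 0) (78, 11) (59.0112, 11)]  |A|=146.4376
7. ⊥bis P1·P6 via (53.56,8.395): [(70.3638, 0) (78, 0) (78, 11) (59.0112, 11)]  |A|=146.4376
8. ⊥bis P1·P7 via (35.75,7.75): [(70.3638, 0) (78, 0) (78, 11) (59.0112, 11)]  |A|=146.4376
9. ⊥bis P1·P8 via (61.845,8.415): [(61.8308, 8.2679) (70.3638, 0) (78, 0) (78, 11) (62.0938, 11)]  |A|=142.2266
10. canonical 5-gon: [(61.8308, 8.2679) (70.3638, 0) (78, 0) (78, 11) (62.0938, 11)]
11. shoelace: 142.2266

Area of P1's cell: 142.2266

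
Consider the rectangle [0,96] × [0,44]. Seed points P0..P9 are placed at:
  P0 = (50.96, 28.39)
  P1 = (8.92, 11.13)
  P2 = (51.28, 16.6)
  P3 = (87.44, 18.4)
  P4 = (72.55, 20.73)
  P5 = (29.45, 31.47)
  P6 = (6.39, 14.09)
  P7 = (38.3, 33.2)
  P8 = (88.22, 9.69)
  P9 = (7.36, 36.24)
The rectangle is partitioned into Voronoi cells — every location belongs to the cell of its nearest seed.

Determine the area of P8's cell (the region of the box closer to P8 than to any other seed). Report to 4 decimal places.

Area of P8's cell: 300.0526

1. box [0,96]×[0,44]: [(0, 0) (96, 0) (96, 44) (0, 44)]
2. ⊥bis P8·P0 via (69.59,19.04): [(60.0342, 0) (96, 0) (96, 44) (82.1169, 44)]  |A|=1096.6753
3. ⊥bis P8·P1 via (48.57,10.41): [(60.0342, 0) (96, 0) (96, 44) (82.1169, 44)]  |A|=1096.6753
4. ⊥bis P8·P2 via (69.75,13.145): [(71.603, 23.0509) (67.2911, 0) (96, 0) (96, 44) (82.1169, 44)]  |A|=1013.0365
5. ⊥bis P8·P3 via (87.83,14.045): [(69.6132, 12.4136) (67.2911, 0) (96, 0) (96, 14.7766)]  |A|=373.1453
6. ⊥bis P8·P4 via (80.385,15.21): [(79.0076, 13.2549) (69.6691, 0) (96, 0) (96, 14.7766)]  |A|=300.0526
7. ⊥bis P8·P5 via (58.835,20.58): [(79.0076, 13.2549) (69.6691, 0) (96, 0) (96, 14.7766)]  |A|=300.0526
8. ⊥bis P8·P6 via (47.305,11.89): [(79.0076, 13.2549) (69.6691, 0) (96, 0) (96, 14.7766)]  |A|=300.0526
9. ⊥bis P8·P7 via (63.26,21.445): [(79.0076, 13.2549) (69.6691, 0) (96, 0) (96, 14.7766)]  |A|=300.0526
10. ⊥bis P8·P9 via (47.79,22.965): [(79.0076, 13.2549) (69.6691, 0) (96, 0) (96, 14.7766)]  |A|=300.0526
11. canonical 4-gon: [(79.0076, 13.2549) (69.6691, 0) (96, 0) (96, 14.7766)]
12. shoelace: 300.0526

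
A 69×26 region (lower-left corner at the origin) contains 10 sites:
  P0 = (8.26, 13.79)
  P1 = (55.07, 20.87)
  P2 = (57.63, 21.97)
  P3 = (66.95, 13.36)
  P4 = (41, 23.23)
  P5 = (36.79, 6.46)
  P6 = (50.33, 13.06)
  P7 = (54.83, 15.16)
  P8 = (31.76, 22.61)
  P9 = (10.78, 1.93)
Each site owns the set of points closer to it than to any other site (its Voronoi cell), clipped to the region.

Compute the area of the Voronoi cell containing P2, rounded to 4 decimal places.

Area of P2's cell: 84.7275

1. box [0,69]×[0,26]: [(0, 0) (69, 0) (69, 26) (0, 26)]
2. ⊥bis P2·P0 via (32.945,17.88): [(35.9075, 0) (69, 0) (69, 26) (31.5996, 26)]  |A|=916.4075
3. ⊥bis P2·P1 via (56.35,21.42): [(65.5539, 0) (69, 0) (69, 26) (54.382, 26)]  |A|=234.8328
4. ⊥bis P2·P3 via (62.29,17.665): [(59.337, 14.4685) (69, 24.9283) (69, 26) (54.382, 26)]  |A|=89.4616
5. ⊥bis P2·P4 via (49.315,22.6): [(59.337, 14.4685) (69, 24.9283) (69, 26) (54.382, 26)]  |A|=89.4616
6. ⊥bis P2·P5 via (47.21,14.215): [(59.337, 14.4685) (69, 24.9283) (69, 26) (54.382, 26)]  |A|=89.4616
7. ⊥bis P2·P6 via (53.98,17.515): [(59.337, 14.4685) (69, 24.9283) (69, 26) (54.382, 26)]  |A|=89.4616
8. ⊥bis P2·P7 via (56.23,18.565): [(57.8657, 17.8924) (61.2244, 16.5115) (69, 24.9283) (69, 26) (54.382, 26)]  |A|=84.7275
9. ⊥bis P2·P8 via (44.695,22.29): [(57.8657, 17.8924) (61.2244, 16.5115) (69, 24.9283) (69, 26) (54.382, 26)]  |A|=84.7275
10. ⊥bis P2·P9 via (34.205,11.95): [(57.8657, 17.8924) (61.2244, 16.5115) (69, 24.9283) (69, 26) (54.382, 26)]  |A|=84.7275
11. canonical 5-gon: [(57.8657, 17.8924) (61.2244, 16.5115) (69, 24.9283) (69, 26) (54.382, 26)]
12. shoelace: 84.7275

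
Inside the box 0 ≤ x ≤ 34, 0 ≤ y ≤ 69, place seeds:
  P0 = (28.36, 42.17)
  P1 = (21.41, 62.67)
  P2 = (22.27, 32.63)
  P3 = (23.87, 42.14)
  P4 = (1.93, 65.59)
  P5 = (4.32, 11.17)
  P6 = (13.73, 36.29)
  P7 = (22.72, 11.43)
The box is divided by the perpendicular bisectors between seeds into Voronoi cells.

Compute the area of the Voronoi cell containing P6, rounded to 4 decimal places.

1. box [0,34]×[0,69]: [(0, 0) (34, 0) (34, 69) (0, 69)]
2. ⊥bis P6·P0 via (21.045,39.23): [(0, 0) (34, 0) (34, 6.9967) (9.08, 69) (0, 69)]  |A|=1573.4399
3. ⊥bis P6·P1 via (17.57,49.48): [(0, 54.5951) (0, 0) (34, 0) (34, 6.9967) (16.84, 49.6925)]  |A|=1364.4953
4. ⊥bis P6·P2 via (18,34.46): [(0, 54.5951) (0, 0) (3.2314, 0) (20.5607, 40.435) (16.84, 49.6925)]  |A|=695.4165
5. ⊥bis P6·P3 via (18.8,39.215): [(11.9307, 51.1218) (0, 54.5951) (0, 0) (3.2314, 0) (19.5102, 37.9839)]  |A|=659.1622
6. ⊥bis P6·P4 via (7.83,50.94): [(11.9307, 51.1218) (9.8125, 51.7384) (0, 47.7866) (0, 0) (3.2314, 0) (19.5102, 37.9839)]  |A|=625.7577
7. ⊥bis P6·P5 via (9.025,23.73): [(11.9307, 51.1218) (9.8125, 51.7384) (0, 47.7866) (0, 27.1108) (12.796, 22.3174) (19.5102, 37.9839)]  |A|=416.2443
8. ⊥bis P6·P7 via (18.225,23.86): [(11.9307, 51.1218) (9.8125, 51.7384) (0, 47.7866) (0, 27.1108) (12.796, 22.3174) (19.5102, 37.9839)]  |A|=416.2443
9. canonical 6-gon: [(11.9307, 51.1218) (9.8125, 51.7384) (0, 47.7866) (0, 27.1108) (12.796, 22.3174) (19.5102, 37.9839)]
10. shoelace: 416.2443

Area of P6's cell: 416.2443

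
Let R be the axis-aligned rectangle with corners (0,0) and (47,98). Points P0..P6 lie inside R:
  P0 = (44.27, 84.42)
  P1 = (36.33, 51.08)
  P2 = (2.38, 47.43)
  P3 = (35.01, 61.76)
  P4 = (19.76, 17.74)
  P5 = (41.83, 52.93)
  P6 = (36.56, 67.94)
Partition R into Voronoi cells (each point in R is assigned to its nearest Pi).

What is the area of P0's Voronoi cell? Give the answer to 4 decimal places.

1. box [0,47]×[0,98]: [(0, 0) (47, 0) (47, 98) (0, 98)]
2. ⊥bis P0·P1 via (40.3,67.75): [(0, 77.3475) (47, 66.1544) (47, 98) (0, 98)]  |A|=1233.7049
3. ⊥bis P0·P2 via (23.325,65.925): [(0, 92.3398) (16.764, 73.3552) (47, 66.1544) (47, 98) (0, 98)]  |A|=1108.0398
4. ⊥bis P0·P3 via (39.64,73.09): [(0, 92.3398) (4.2151, 87.5664) (47, 70.0823) (47, 98) (0, 98)]  |A|=854.3466
5. ⊥bis P0·P4 via (32.015,51.08): [(0, 92.3398) (4.2151, 87.5664) (47, 70.0823) (47, 98) (0, 98)]  |A|=854.3466
6. ⊥bis P0·P5 via (43.05,68.675): [(0, 92.3398) (4.2151, 87.5664) (47, 70.0823) (47, 98) (0, 98)]  |A|=854.3466
7. ⊥bis P0·P6 via (40.415,76.18): [(0, 95.0877) (47, 73.0993) (47, 98) (0, 98)]  |A|=653.605
8. canonical 4-gon: [(0, 95.0877) (47, 73.0993) (47, 98) (0, 98)]
9. shoelace: 653.605

Area of P0's cell: 653.6050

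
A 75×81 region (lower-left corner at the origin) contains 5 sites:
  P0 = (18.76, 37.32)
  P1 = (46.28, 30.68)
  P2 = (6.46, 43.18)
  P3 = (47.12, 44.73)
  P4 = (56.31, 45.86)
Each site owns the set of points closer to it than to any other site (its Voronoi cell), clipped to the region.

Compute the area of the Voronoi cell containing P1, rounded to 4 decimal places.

1. box [0,75]×[0,81]: [(0, 0) (75, 0) (75, 81) (0, 81)]
2. ⊥bis P1·P0 via (32.52,34): [(24.3165, 0) (75, 0) (75, 81) (43.8601, 81)]  |A|=3313.8466
3. ⊥bis P1·P2 via (26.37,36.93): [(24.3165, 0) (75, 0) (75, 81) (43.8601, 81)]  |A|=3313.8466
4. ⊥bis P1·P3 via (46.7,37.705): [(33.6029, 38.488) (24.3165, 0) (75, 0) (75, 36.013)]  |A|=1720.7722
5. ⊥bis P1·P4 via (51.295,38.27): [(52.6923, 37.3467) (33.6029, 38.488) (24.3165, 0) (75, 0) (75, 22.6072)]  |A|=1571.2456
6. canonical 5-gon: [(52.6923, 37.3467) (33.6029, 38.488) (24.3165, 0) (75, 0) (75, 22.6072)]
7. shoelace: 1571.2456

Area of P1's cell: 1571.2456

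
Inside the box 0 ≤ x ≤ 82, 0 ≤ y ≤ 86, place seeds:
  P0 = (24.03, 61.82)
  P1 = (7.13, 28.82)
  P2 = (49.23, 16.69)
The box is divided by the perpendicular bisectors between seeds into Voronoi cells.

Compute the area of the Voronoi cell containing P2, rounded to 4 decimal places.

1. box [0,82]×[0,86]: [(0, 0) (82, 0) (82, 86) (0, 86)]
2. ⊥bis P2·P0 via (36.63,39.255): [(0, 18.8013) (0, 0) (82, 0) (82, 64.589)]  |A|=3419.0024
3. ⊥bis P2·P1 via (28.18,22.755): [(32.2254, 36.7955) (21.6237, 0) (82, 0) (82, 64.589)]  |A|=2718.2341
4. canonical 4-gon: [(32.2254, 36.7955) (21.6237, 0) (82, 0) (82, 64.589)]
5. shoelace: 2718.2341

Area of P2's cell: 2718.2341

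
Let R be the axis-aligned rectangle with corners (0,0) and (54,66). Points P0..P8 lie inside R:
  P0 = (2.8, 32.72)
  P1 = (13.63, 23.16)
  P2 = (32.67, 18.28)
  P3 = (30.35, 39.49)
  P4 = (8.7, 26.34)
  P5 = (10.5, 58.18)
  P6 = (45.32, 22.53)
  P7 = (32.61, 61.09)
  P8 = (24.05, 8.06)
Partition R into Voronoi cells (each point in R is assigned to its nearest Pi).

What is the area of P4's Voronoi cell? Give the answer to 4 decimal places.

1. box [0,54]×[0,66]: [(0, 0) (54, 0) (54, 66) (0, 66)]
2. ⊥bis P4·P0 via (5.75,29.53): [(0, 24.2126) (0, 0) (54, 0) (54, 66) (45.1871, 66)]  |A|=2619.8754
3. ⊥bis P4·P1 via (11.165,24.75): [(26.8114, 49.0068) (0, 24.2126) (0, 7.4407)]  |A|=224.8386
4. ⊥bis P4·P2 via (20.685,22.31): [(26.8114, 49.0068) (0, 24.2126) (0, 7.4407)]  |A|=224.8386
5. ⊥bis P4·P3 via (19.525,32.915): [(18.0248, 35.3849) (15.8871, 38.9044) (0, 24.2126) (0, 7.4407)]  |A|=194.8161
6. ⊥bis P4·P5 via (9.6,42.26): [(18.0248, 35.3849) (15.8871, 38.9044) (0, 24.2126) (0, 7.4407)]  |A|=194.8161
7. ⊥bis P4·P6 via (27.01,24.435): [(18.0248, 35.3849) (15.8871, 38.9044) (0, 24.2126) (0, 7.4407)]  |A|=194.8161
8. ⊥bis P4·P7 via (20.655,43.715): [(18.0248, 35.3849) (15.8871, 38.9044) (0, 24.2126) (0, 7.4407)]  |A|=194.8161
9. ⊥bis P4·P8 via (16.375,17.2): [(18.0248, 35.3849) (15.8871, 38.9044) (0, 24.2126) (0, 7.4407)]  |A|=194.8161
10. canonical 4-gon: [(18.0248, 35.3849) (15.8871, 38.9044) (0, 24.2126) (0, 7.4407)]
11. shoelace: 194.8161

Area of P4's cell: 194.8161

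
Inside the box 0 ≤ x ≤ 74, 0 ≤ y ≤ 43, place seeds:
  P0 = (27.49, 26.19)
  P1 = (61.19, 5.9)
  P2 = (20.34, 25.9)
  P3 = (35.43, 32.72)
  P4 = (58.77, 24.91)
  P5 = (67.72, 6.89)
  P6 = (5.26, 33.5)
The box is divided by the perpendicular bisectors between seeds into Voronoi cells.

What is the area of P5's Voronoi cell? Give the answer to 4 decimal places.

Area of P5's cell: 184.2265

1. box [0,74]×[0,43]: [(0, 0) (74, 0) (74, 43) (0, 43)]
2. ⊥bis P5·P0 via (47.605,16.54): [(39.6701, 0) (74, 0) (74, 43) (60.299, 43)]  |A|=1032.6657
3. ⊥bis P5·P1 via (64.455,6.395): [(59.24, 40.7927) (65.4245, 0) (74, 0) (74, 43) (60.299, 43)]  |A|=507.3686
4. ⊥bis P5·P2 via (44.03,16.395): [(59.24, 40.7927) (65.4245, 0) (74, 0) (74, 43) (60.299, 43)]  |A|=507.3686
5. ⊥bis P5·P3 via (51.575,19.805): [(60.6937, 31.2043) (65.4245, 0) (74, 0) (74, 43) (70.1296, 43)]  |A|=442.708
6. ⊥bis P5·P4 via (63.245,15.9): [(63.0301, 15.7933) (65.4245, 0) (74, 0) (74, 21.2417)]  |A|=184.2265
7. ⊥bis P5·P6 via (36.49,20.195): [(63.0301, 15.7933) (65.4245, 0) (74, 0) (74, 21.2417)]  |A|=184.2265
8. canonical 4-gon: [(63.0301, 15.7933) (65.4245, 0) (74, 0) (74, 21.2417)]
9. shoelace: 184.2265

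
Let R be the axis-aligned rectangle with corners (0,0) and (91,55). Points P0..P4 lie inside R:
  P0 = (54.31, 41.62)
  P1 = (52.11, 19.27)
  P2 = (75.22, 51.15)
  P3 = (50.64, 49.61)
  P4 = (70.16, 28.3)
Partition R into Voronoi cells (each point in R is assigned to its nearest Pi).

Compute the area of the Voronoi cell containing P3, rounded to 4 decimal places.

Area of P3's cell: 1064.6213

1. box [0,91]×[0,55]: [(0, 0) (91, 0) (91, 55) (0, 55)]
2. ⊥bis P3·P0 via (52.475,45.615): [(0, 21.512) (72.9072, 55) (0, 55)]  |A|=1220.7593
3. ⊥bis P3·P1 via (51.375,34.44): [(0, 31.9508) (25.4065, 33.1818) (72.9072, 55) (0, 55)]  |A|=1088.1515
4. ⊥bis P3·P2 via (62.93,50.38): [(0, 31.9508) (25.4065, 33.1818) (62.9277, 50.4162) (62.6405, 55) (0, 55)]  |A|=1064.6213
5. ⊥bis P3·P4 via (60.4,38.955): [(0, 31.9508) (25.4065, 33.1818) (62.9277, 50.4162) (62.6405, 55) (0, 55)]  |A|=1064.6213
6. canonical 5-gon: [(0, 31.9508) (25.4065, 33.1818) (62.9277, 50.4162) (62.6405, 55) (0, 55)]
7. shoelace: 1064.6213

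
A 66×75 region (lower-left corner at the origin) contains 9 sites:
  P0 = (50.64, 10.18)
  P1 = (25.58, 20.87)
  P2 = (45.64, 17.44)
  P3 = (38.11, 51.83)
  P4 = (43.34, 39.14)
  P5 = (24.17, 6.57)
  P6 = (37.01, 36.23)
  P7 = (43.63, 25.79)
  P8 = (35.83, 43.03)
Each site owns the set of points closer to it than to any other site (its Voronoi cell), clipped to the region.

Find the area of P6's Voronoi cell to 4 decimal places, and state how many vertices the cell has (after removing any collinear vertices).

1. box [0,66]×[0,75]: [(0, 0) (66, 0) (66, 75) (0, 75)]
2. ⊥bis P6·P0 via (43.825,23.205): [(0, 0.2747) (66, 34.8075) (66, 75) (0, 75)]  |A|=3792.2878
3. ⊥bis P6·P1 via (31.295,28.55): [(0, 51.8379) (40.6854, 21.5623) (66, 34.8075) (66, 75) (0, 75)]  |A|=2743.3544
4. ⊥bis P6·P2 via (41.325,26.835): [(0, 51.8379) (36.548, 24.641) (66, 38.1679) (66, 75) (0, 75)]  |A|=2627.5007
5. ⊥bis P6·P3 via (37.56,44.03): [(7.6592, 46.1384) (36.548, 24.641) (66, 38.1679) (66, 42.0246)]  |A|=624.4606
6. ⊥bis P6·P4 via (40.175,37.685): [(37.248, 44.052) (7.6592, 46.1384) (36.548, 24.641) (44.4938, 28.2904)]  |A|=363.7454
7. ⊥bis P6·P5 via (30.59,21.4): [(37.248, 44.052) (7.6592, 46.1384) (36.548, 24.641) (44.4938, 28.2904)]  |A|=363.7454
8. ⊥bis P6·P7 via (40.32,31.01): [(42.5837, 32.4454) (37.248, 44.052) (7.6592, 46.1384) (33.6623, 26.7884)]  |A|=326.0115
9. ⊥bis P6·P8 via (36.42,39.63): [(42.5837, 32.4454) (39.0695, 40.0898) (20.1901, 36.8136) (33.6623, 26.7884)]  |A|=160.7431
10. canonical 4-gon: [(42.5837, 32.4454) (39.0695, 40.0898) (20.1901, 36.8136) (33.6623, 26.7884)]
11. shoelace: 160.7431

Area of P6's cell: 160.7431 (4 vertices)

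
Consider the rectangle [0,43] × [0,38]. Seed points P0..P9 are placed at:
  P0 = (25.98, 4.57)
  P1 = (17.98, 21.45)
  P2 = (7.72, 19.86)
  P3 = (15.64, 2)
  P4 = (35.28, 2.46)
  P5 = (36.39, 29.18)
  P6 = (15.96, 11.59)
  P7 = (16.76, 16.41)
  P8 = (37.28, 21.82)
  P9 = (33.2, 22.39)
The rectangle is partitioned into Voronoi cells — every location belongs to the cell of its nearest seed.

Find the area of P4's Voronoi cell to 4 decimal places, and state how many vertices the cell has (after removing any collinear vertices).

1. box [0,43]×[0,38]: [(0, 0) (43, 0) (43, 38) (0, 38)]
2. ⊥bis P4·P0 via (30.63,3.515): [(29.8325, 0) (43, 0) (43, 38) (38.454, 38)]  |A|=336.556
3. ⊥bis P4·P1 via (26.63,11.955): [(34.086, 18.7474) (29.8325, 0) (43, 0) (43, 26.8682)]  |A|=243.1802
4. ⊥bis P4·P2 via (21.5,11.16): [(34.086, 18.7474) (29.8325, 0) (43, 0) (43, 26.8682)]  |A|=243.1802
5. ⊥bis P4·P3 via (25.46,2.23): [(34.086, 18.7474) (29.8325, 0) (43, 0) (43, 26.8682)]  |A|=243.1802
6. ⊥bis P4·P5 via (35.835,15.82): [(33.4443, 15.9193) (29.8325, 0) (43, 0) (43, 15.5224)]  |A|=178.9721
7. ⊥bis P4·P6 via (25.62,7.025): [(33.4443, 15.9193) (29.8325, 0) (43, 0) (43, 15.5224)]  |A|=178.9721
8. ⊥bis P4·P7 via (26.02,9.435): [(33.4443, 15.9193) (29.8325, 0) (43, 0) (43, 15.5224)]  |A|=178.9721
9. ⊥bis P4·P8 via (36.28,12.14): [(32.6714, 12.5128) (29.8325, 0) (43, 0) (43, 11.4458)]  |A|=141.4903
10. ⊥bis P4·P9 via (34.24,12.425): [(33.8824, 12.3877) (32.613, 12.2552) (29.8325, 0) (43, 0) (43, 11.4458)]  |A|=141.3306
11. canonical 5-gon: [(33.8824, 12.3877) (32.613, 12.2552) (29.8325, 0) (43, 0) (43, 11.4458)]
12. shoelace: 141.3306

Area of P4's cell: 141.3306 (5 vertices)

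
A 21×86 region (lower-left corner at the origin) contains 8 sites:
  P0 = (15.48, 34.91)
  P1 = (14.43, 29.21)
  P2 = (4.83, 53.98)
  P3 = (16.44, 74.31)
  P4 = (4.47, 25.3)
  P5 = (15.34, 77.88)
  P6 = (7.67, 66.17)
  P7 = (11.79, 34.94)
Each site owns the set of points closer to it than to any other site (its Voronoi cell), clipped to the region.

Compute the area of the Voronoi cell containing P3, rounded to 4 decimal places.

Area of P3's cell: 105.1145

1. box [0,21]×[0,86]: [(0, 0) (21, 0) (21, 86) (0, 86)]
2. ⊥bis P3·P0 via (15.96,54.61): [(0, 54.9989) (21, 54.4872) (21, 86) (0, 86)]  |A|=656.3963
3. ⊥bis P3·P1 via (15.435,51.76): [(0, 54.9989) (21, 54.4872) (21, 86) (0, 86)]  |A|=656.3963
4. ⊥bis P3·P2 via (10.635,64.145): [(0, 70.2184) (21, 58.2258) (21, 86) (0, 86)]  |A|=457.336
5. ⊥bis P3·P4 via (10.455,49.805): [(0, 70.2184) (21, 58.2258) (21, 86) (0, 86)]  |A|=457.336
6. ⊥bis P3·P5 via (15.89,76.095): [(0, 71.1989) (0, 70.2184) (21, 58.2258) (21, 77.6695)]  |A|=214.4545
7. ⊥bis P3·P6 via (12.055,70.24): [(8.682, 73.874) (21, 60.6027) (21, 77.6695)]  |A|=105.1145
8. ⊥bis P3·P7 via (14.115,54.625): [(8.682, 73.874) (21, 60.6027) (21, 77.6695)]  |A|=105.1145
9. canonical 3-gon: [(8.682, 73.874) (21, 60.6027) (21, 77.6695)]
10. shoelace: 105.1145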